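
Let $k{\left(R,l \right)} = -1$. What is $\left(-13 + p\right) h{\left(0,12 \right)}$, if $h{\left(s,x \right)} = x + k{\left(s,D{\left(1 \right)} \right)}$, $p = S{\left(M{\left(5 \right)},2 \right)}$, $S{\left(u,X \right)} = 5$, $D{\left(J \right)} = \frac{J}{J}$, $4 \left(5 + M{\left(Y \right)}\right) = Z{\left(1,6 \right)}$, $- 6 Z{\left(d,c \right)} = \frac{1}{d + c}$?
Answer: $-88$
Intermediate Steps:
$Z{\left(d,c \right)} = - \frac{1}{6 \left(c + d\right)}$ ($Z{\left(d,c \right)} = - \frac{1}{6 \left(d + c\right)} = - \frac{1}{6 \left(c + d\right)}$)
$M{\left(Y \right)} = - \frac{841}{168}$ ($M{\left(Y \right)} = -5 + \frac{\left(-1\right) \frac{1}{6 \cdot 6 + 6 \cdot 1}}{4} = -5 + \frac{\left(-1\right) \frac{1}{36 + 6}}{4} = -5 + \frac{\left(-1\right) \frac{1}{42}}{4} = -5 + \frac{1}{4} \left(- \frac{1}{42}\right) = -5 - \frac{1}{168} = - \frac{841}{168}$)
$D{\left(J \right)} = 1$
$p = 5$
$h{\left(s,x \right)} = -1 + x$ ($h{\left(s,x \right)} = x - 1 = -1 + x$)
$\left(-13 + p\right) h{\left(0,12 \right)} = \left(-13 + 5\right) \left(-1 + 12\right) = \left(-8\right) 11 = -88$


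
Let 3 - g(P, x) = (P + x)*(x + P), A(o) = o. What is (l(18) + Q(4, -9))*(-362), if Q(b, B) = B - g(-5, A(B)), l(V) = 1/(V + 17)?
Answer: -2331642/35 ≈ -66618.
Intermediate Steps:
g(P, x) = 3 - (P + x)² (g(P, x) = 3 - (P + x)*(x + P) = 3 - (P + x)*(P + x) = 3 - (P + x)²)
l(V) = 1/(17 + V)
Q(b, B) = -3 + B + (-5 + B)² (Q(b, B) = B - (3 - (-5 + B)²) = B + (-3 + (-5 + B)²) = -3 + B + (-5 + B)²)
(l(18) + Q(4, -9))*(-362) = (1/(17 + 18) + (-3 - 9 + (-5 - 9)²))*(-362) = (1/35 + (-3 - 9 + (-14)²))*(-362) = (1/35 + (-3 - 9 + 196))*(-362) = (1/35 + 184)*(-362) = (6441/35)*(-362) = -2331642/35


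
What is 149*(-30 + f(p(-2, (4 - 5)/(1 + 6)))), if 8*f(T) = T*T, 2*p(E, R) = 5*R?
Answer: -7005235/1568 ≈ -4467.6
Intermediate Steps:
p(E, R) = 5*R/2 (p(E, R) = (5*R)/2 = 5*R/2)
f(T) = T²/8 (f(T) = (T*T)/8 = T²/8)
149*(-30 + f(p(-2, (4 - 5)/(1 + 6)))) = 149*(-30 + (5*((4 - 5)/(1 + 6))/2)²/8) = 149*(-30 + (5*(-1/7)/2)²/8) = 149*(-30 + (5*(-1*⅐)/2)²/8) = 149*(-30 + ((5/2)*(-⅐))²/8) = 149*(-30 + (-5/14)²/8) = 149*(-30 + (⅛)*(25/196)) = 149*(-30 + 25/1568) = 149*(-47015/1568) = -7005235/1568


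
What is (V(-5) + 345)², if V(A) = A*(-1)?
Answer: 122500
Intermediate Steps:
V(A) = -A
(V(-5) + 345)² = (-1*(-5) + 345)² = (5 + 345)² = 350² = 122500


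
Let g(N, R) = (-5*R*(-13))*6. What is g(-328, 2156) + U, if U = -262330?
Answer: 578510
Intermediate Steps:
g(N, R) = 390*R (g(N, R) = (65*R)*6 = 390*R)
g(-328, 2156) + U = 390*2156 - 262330 = 840840 - 262330 = 578510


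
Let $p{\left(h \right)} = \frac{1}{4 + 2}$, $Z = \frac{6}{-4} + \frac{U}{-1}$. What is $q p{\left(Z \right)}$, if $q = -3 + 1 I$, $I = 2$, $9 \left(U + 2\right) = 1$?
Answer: $- \frac{1}{6} \approx -0.16667$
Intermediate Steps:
$U = - \frac{17}{9}$ ($U = -2 + \frac{1}{9} \cdot 1 = -2 + \frac{1}{9} = - \frac{17}{9} \approx -1.8889$)
$Z = \frac{7}{18}$ ($Z = \frac{6}{-4} - \frac{17}{9 \left(-1\right)} = 6 \left(- \frac{1}{4}\right) - - \frac{17}{9} = - \frac{3}{2} + \frac{17}{9} = \frac{7}{18} \approx 0.38889$)
$p{\left(h \right)} = \frac{1}{6}$
$q = -1$ ($q = -3 + 1 \cdot 2 = -3 + 2 = -1$)
$q p{\left(Z \right)} = \left(-1\right) \frac{1}{6} = - \frac{1}{6}$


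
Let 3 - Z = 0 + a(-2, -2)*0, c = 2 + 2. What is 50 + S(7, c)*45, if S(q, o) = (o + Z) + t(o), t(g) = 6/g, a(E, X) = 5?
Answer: 865/2 ≈ 432.50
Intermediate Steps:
c = 4
Z = 3 (Z = 3 - (0 + 5*0) = 3 - (0 + 0) = 3 - 1*0 = 3 + 0 = 3)
S(q, o) = 3 + o + 6/o (S(q, o) = (o + 3) + 6/o = (3 + o) + 6/o = 3 + o + 6/o)
50 + S(7, c)*45 = 50 + (3 + 4 + 6/4)*45 = 50 + (3 + 4 + 6*(1/4))*45 = 50 + (3 + 4 + 3/2)*45 = 50 + (17/2)*45 = 50 + 765/2 = 865/2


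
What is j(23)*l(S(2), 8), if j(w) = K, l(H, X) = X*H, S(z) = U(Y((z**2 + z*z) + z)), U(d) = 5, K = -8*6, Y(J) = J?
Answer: -1920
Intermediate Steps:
K = -48
S(z) = 5
l(H, X) = H*X
j(w) = -48
j(23)*l(S(2), 8) = -240*8 = -48*40 = -1920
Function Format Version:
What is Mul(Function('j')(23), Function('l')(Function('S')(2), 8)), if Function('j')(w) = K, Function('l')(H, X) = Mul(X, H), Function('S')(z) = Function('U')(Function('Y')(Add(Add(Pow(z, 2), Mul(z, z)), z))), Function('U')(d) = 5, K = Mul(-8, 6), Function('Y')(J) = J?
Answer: -1920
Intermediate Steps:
K = -48
Function('S')(z) = 5
Function('l')(H, X) = Mul(H, X)
Function('j')(w) = -48
Mul(Function('j')(23), Function('l')(Function('S')(2), 8)) = Mul(-48, Mul(5, 8)) = Mul(-48, 40) = -1920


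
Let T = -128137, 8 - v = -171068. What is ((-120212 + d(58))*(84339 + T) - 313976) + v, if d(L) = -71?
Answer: 5268011934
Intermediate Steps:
v = 171076 (v = 8 - 1*(-171068) = 8 + 171068 = 171076)
((-120212 + d(58))*(84339 + T) - 313976) + v = ((-120212 - 71)*(84339 - 128137) - 313976) + 171076 = (-120283*(-43798) - 313976) + 171076 = (5268154834 - 313976) + 171076 = 5267840858 + 171076 = 5268011934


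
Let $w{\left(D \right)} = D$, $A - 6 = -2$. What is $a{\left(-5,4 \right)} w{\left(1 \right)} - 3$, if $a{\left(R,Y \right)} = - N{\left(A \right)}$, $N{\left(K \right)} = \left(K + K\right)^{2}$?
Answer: $-67$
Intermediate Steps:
$A = 4$ ($A = 6 - 2 = 4$)
$N{\left(K \right)} = 4 K^{2}$ ($N{\left(K \right)} = \left(2 K\right)^{2} = 4 K^{2}$)
$a{\left(R,Y \right)} = -64$ ($a{\left(R,Y \right)} = - 4 \cdot 4^{2} = - 4 \cdot 16 = \left(-1\right) 64 = -64$)
$a{\left(-5,4 \right)} w{\left(1 \right)} - 3 = \left(-64\right) 1 - 3 = -64 - 3 = -67$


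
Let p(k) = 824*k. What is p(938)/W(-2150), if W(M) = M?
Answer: -386456/1075 ≈ -359.49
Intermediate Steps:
p(938)/W(-2150) = (824*938)/(-2150) = 772912*(-1/2150) = -386456/1075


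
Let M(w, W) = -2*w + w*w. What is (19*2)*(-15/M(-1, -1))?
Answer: -190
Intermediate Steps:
M(w, W) = w**2 - 2*w (M(w, W) = -2*w + w**2 = w**2 - 2*w)
(19*2)*(-15/M(-1, -1)) = (19*2)*(-15*(-1/(-2 - 1))) = 38*(-15/((-1*(-3)))) = 38*(-15/3) = 38*(-15*1/3) = 38*(-5) = -190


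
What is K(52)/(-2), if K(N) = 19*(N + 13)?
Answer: -1235/2 ≈ -617.50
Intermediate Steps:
K(N) = 247 + 19*N (K(N) = 19*(13 + N) = 247 + 19*N)
K(52)/(-2) = (247 + 19*52)/(-2) = (247 + 988)*(-½) = 1235*(-½) = -1235/2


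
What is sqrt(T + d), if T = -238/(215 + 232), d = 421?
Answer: sqrt(84013203)/447 ≈ 20.505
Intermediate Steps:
T = -238/447 ≈ -0.53244
sqrt(T + d) = sqrt(-238/447 + 421) = sqrt(187949/447) = sqrt(84013203)/447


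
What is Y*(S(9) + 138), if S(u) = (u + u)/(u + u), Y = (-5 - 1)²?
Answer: 5004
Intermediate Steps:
Y = 36 (Y = (-6)² = 36)
S(u) = 1 (S(u) = (2*u)/((2*u)) = (2*u)*(1/(2*u)) = 1)
Y*(S(9) + 138) = 36*(1 + 138) = 36*139 = 5004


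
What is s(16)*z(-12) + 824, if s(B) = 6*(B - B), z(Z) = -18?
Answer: 824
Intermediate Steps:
s(B) = 0 (s(B) = 6*0 = 0)
s(16)*z(-12) + 824 = 0*(-18) + 824 = 0 + 824 = 824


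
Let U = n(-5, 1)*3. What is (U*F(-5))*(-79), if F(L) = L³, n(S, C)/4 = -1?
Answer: -118500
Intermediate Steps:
n(S, C) = -4 (n(S, C) = 4*(-1) = -4)
U = -12 (U = -4*3 = -12)
(U*F(-5))*(-79) = -12*(-5)³*(-79) = -12*(-125)*(-79) = 1500*(-79) = -118500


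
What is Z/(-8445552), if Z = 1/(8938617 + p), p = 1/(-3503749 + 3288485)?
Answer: -13454/1015663376685503289 ≈ -1.3247e-14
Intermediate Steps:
p = -1/215264 (p = 1/(-215264) = -1/215264 ≈ -4.6455e-6)
Z = 215264/1924162449887 (Z = 1/(8938617 - 1/215264) = 1/(1924162449887/215264) = 215264/1924162449887 ≈ 1.1187e-7)
Z/(-8445552) = (215264/1924162449887)/(-8445552) = (215264/1924162449887)*(-1/8445552) = -13454/1015663376685503289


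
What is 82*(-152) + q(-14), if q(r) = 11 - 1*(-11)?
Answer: -12442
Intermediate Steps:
q(r) = 22 (q(r) = 11 + 11 = 22)
82*(-152) + q(-14) = 82*(-152) + 22 = -12464 + 22 = -12442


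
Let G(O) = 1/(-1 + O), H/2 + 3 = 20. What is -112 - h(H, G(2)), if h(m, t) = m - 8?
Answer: -138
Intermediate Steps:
H = 34 (H = -6 + 2*20 = -6 + 40 = 34)
h(m, t) = -8 + m
-112 - h(H, G(2)) = -112 - (-8 + 34) = -112 - 1*26 = -112 - 26 = -138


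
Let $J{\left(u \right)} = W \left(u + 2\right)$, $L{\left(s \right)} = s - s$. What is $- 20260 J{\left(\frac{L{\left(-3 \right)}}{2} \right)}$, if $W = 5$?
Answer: $-202600$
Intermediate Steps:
$L{\left(s \right)} = 0$
$J{\left(u \right)} = 10 + 5 u$ ($J{\left(u \right)} = 5 \left(u + 2\right) = 5 \left(2 + u\right) = 10 + 5 u$)
$- 20260 J{\left(\frac{L{\left(-3 \right)}}{2} \right)} = - 20260 \left(10 + 5 \cdot \frac{0}{2}\right) = - 20260 \left(10 + 5 \cdot 0 \cdot \frac{1}{2}\right) = - 20260 \left(10 + 5 \cdot 0\right) = - 20260 \left(10 + 0\right) = \left(-20260\right) 10 = -202600$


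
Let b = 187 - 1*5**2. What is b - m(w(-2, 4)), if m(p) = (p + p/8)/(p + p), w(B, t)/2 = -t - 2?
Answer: 2583/16 ≈ 161.44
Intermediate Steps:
w(B, t) = -4 - 2*t (w(B, t) = 2*(-t - 2) = 2*(-2 - t) = -4 - 2*t)
m(p) = 9/16 (m(p) = (p + p*(1/8))/((2*p)) = (p + p/8)*(1/(2*p)) = (9*p/8)*(1/(2*p)) = 9/16)
b = 162 (b = 187 - 1*25 = 187 - 25 = 162)
b - m(w(-2, 4)) = 162 - 1*9/16 = 162 - 9/16 = 2583/16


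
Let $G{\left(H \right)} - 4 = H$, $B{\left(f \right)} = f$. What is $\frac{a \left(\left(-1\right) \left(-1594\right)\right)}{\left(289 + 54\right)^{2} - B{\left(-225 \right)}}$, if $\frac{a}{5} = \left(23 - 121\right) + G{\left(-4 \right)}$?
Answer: $- \frac{390530}{58937} \approx -6.6262$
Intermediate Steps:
$G{\left(H \right)} = 4 + H$
$a = -490$ ($a = 5 \left(\left(23 - 121\right) + \left(4 - 4\right)\right) = 5 \left(-98 + 0\right) = 5 \left(-98\right) = -490$)
$\frac{a \left(\left(-1\right) \left(-1594\right)\right)}{\left(289 + 54\right)^{2} - B{\left(-225 \right)}} = \frac{\left(-490\right) \left(\left(-1\right) \left(-1594\right)\right)}{\left(289 + 54\right)^{2} - -225} = \frac{\left(-490\right) 1594}{343^{2} + 225} = - \frac{781060}{117649 + 225} = - \frac{781060}{117874} = \left(-781060\right) \frac{1}{117874} = - \frac{390530}{58937}$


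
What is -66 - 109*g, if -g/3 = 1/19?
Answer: -927/19 ≈ -48.789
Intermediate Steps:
g = -3/19 ≈ -0.15789
-66 - 109*g = -66 - 109*(-3/19) = -66 + 327/19 = -927/19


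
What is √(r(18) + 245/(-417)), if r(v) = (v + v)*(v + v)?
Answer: √225257979/417 ≈ 35.992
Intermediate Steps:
r(v) = 4*v² (r(v) = (2*v)*(2*v) = 4*v²)
√(r(18) + 245/(-417)) = √(4*18² + 245/(-417)) = √(4*324 + 245*(-1/417)) = √(1296 - 245/417) = √(540187/417) = √225257979/417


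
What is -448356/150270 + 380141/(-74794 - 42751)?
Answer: -3660859803/588782905 ≈ -6.2177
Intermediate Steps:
-448356/150270 + 380141/(-74794 - 42751) = -448356*1/150270 + 380141/(-117545) = -74726/25045 + 380141*(-1/117545) = -74726/25045 - 380141/117545 = -3660859803/588782905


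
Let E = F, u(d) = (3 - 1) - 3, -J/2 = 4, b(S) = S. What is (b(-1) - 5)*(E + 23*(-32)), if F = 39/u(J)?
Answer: 4650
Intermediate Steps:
J = -8 (J = -2*4 = -8)
u(d) = -1 (u(d) = 2 - 3 = -1)
F = -39 (F = 39/(-1) = 39*(-1) = -39)
E = -39
(b(-1) - 5)*(E + 23*(-32)) = (-1 - 5)*(-39 + 23*(-32)) = -6*(-39 - 736) = -6*(-775) = 4650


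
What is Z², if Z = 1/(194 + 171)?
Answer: 1/133225 ≈ 7.5061e-6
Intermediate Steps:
Z = 1/365 ≈ 0.0027397
Z² = (1/365)² = 1/133225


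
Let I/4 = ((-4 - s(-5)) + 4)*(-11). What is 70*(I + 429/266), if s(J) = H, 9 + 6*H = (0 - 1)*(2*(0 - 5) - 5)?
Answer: 60665/19 ≈ 3192.9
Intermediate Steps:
H = 1 (H = -3/2 + ((0 - 1)*(2*(0 - 5) - 5))/6 = -3/2 + (-(2*(-5) - 5))/6 = -3/2 + (-(-10 - 5))/6 = -3/2 + (-1*(-15))/6 = -3/2 + (1/6)*15 = -3/2 + 5/2 = 1)
s(J) = 1
I = 44 (I = 4*(((-4 - 1*1) + 4)*(-11)) = 4*(((-4 - 1) + 4)*(-11)) = 4*((-5 + 4)*(-11)) = 4*(-1*(-11)) = 4*11 = 44)
70*(I + 429/266) = 70*(44 + 429/266) = 70*(12133/266) = 60665/19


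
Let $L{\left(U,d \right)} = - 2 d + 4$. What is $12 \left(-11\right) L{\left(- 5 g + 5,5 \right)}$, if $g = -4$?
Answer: $792$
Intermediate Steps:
$L{\left(U,d \right)} = 4 - 2 d$
$12 \left(-11\right) L{\left(- 5 g + 5,5 \right)} = 12 \left(-11\right) \left(4 - 10\right) = - 132 \left(4 - 10\right) = \left(-132\right) \left(-6\right) = 792$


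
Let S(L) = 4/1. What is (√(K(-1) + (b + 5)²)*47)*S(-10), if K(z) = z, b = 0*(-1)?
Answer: 376*√6 ≈ 921.01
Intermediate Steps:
S(L) = 4 (S(L) = 4*1 = 4)
b = 0
(√(K(-1) + (b + 5)²)*47)*S(-10) = (√(-1 + (0 + 5)²)*47)*4 = (√(-1 + 5²)*47)*4 = (√(-1 + 25)*47)*4 = (√24*47)*4 = ((2*√6)*47)*4 = (94*√6)*4 = 376*√6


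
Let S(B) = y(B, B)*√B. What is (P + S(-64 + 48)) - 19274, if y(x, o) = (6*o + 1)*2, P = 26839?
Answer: 7565 - 760*I ≈ 7565.0 - 760.0*I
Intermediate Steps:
y(x, o) = 2 + 12*o (y(x, o) = (1 + 6*o)*2 = 2 + 12*o)
S(B) = √B*(2 + 12*B) (S(B) = (2 + 12*B)*√B = √B*(2 + 12*B))
(P + S(-64 + 48)) - 19274 = (26839 + √(-64 + 48)*(2 + 12*(-64 + 48))) - 19274 = (26839 + √(-16)*(2 + 12*(-16))) - 19274 = (26839 + (4*I)*(2 - 192)) - 19274 = (26839 + (4*I)*(-190)) - 19274 = (26839 - 760*I) - 19274 = 7565 - 760*I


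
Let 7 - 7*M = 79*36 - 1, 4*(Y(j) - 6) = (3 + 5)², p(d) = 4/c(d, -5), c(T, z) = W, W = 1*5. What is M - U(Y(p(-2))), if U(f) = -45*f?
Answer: 4094/7 ≈ 584.86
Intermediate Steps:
W = 5
c(T, z) = 5
p(d) = ⅘ (p(d) = 4/5 = 4*(⅕) = ⅘)
Y(j) = 22 (Y(j) = 6 + (3 + 5)²/4 = 6 + (¼)*8² = 6 + (¼)*64 = 6 + 16 = 22)
M = -2836/7 (M = 1 - (79*36 - 1)/7 = 1 - (2844 - 1)/7 = 1 - ⅐*2843 = 1 - 2843/7 = -2836/7 ≈ -405.14)
M - U(Y(p(-2))) = -2836/7 - (-45)*22 = -2836/7 - 1*(-990) = -2836/7 + 990 = 4094/7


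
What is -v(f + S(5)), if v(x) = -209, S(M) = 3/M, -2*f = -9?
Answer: 209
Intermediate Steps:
f = 9/2 (f = -1/2*(-9) = 9/2 ≈ 4.5000)
-v(f + S(5)) = -1*(-209) = 209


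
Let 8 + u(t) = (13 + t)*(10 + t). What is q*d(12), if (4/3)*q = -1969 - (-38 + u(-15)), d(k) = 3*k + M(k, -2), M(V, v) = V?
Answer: -69588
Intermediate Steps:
u(t) = -8 + (10 + t)*(13 + t) (u(t) = -8 + (13 + t)*(10 + t) = -8 + (10 + t)*(13 + t))
d(k) = 4*k (d(k) = 3*k + k = 4*k)
q = -5799/4 (q = 3*(-1969 - (-38 + (122 + (-15)² + 23*(-15))))/4 = 3*(-1969 - (-38 + (122 + 225 - 345)))/4 = 3*(-1969 - (-38 + 2))/4 = 3*(-1969 - 1*(-36))/4 = 3*(-1969 + 36)/4 = (¾)*(-1933) = -5799/4 ≈ -1449.8)
q*d(12) = -5799*12 = -5799/4*48 = -69588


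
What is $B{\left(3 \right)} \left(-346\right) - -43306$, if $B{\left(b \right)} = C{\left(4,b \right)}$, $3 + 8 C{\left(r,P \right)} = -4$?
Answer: $\frac{174435}{4} \approx 43609.0$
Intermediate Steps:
$C{\left(r,P \right)} = - \frac{7}{8}$ ($C{\left(r,P \right)} = - \frac{3}{8} + \frac{1}{8} \left(-4\right) = - \frac{3}{8} - \frac{1}{2} = - \frac{7}{8}$)
$B{\left(b \right)} = - \frac{7}{8}$
$B{\left(3 \right)} \left(-346\right) - -43306 = \left(- \frac{7}{8}\right) \left(-346\right) - -43306 = \frac{1211}{4} + 43306 = \frac{174435}{4}$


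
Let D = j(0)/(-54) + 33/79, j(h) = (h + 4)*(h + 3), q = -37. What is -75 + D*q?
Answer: -58468/711 ≈ -82.234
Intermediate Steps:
j(h) = (3 + h)*(4 + h) (j(h) = (4 + h)*(3 + h) = (3 + h)*(4 + h))
D = 139/711 (D = (12 + 0² + 7*0)/(-54) + 33/79 = (12 + 0 + 0)*(-1/54) + 33*(1/79) = 12*(-1/54) + 33/79 = -2/9 + 33/79 = 139/711 ≈ 0.19550)
-75 + D*q = -75 + (139/711)*(-37) = -75 - 5143/711 = -58468/711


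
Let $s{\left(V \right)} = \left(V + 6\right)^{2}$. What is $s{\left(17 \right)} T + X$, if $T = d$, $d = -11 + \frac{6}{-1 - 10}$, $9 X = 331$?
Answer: $- \frac{601006}{99} \approx -6070.8$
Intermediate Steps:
$s{\left(V \right)} = \left(6 + V\right)^{2}$
$X = \frac{331}{9}$ ($X = \frac{1}{9} \cdot 331 = \frac{331}{9} \approx 36.778$)
$d = - \frac{127}{11}$ ($d = -11 + \frac{6}{-11} = -11 + 6 \left(- \frac{1}{11}\right) = -11 - \frac{6}{11} = - \frac{127}{11} \approx -11.545$)
$T = - \frac{127}{11} \approx -11.545$
$s{\left(17 \right)} T + X = \left(6 + 17\right)^{2} \left(- \frac{127}{11}\right) + \frac{331}{9} = 23^{2} \left(- \frac{127}{11}\right) + \frac{331}{9} = 529 \left(- \frac{127}{11}\right) + \frac{331}{9} = - \frac{67183}{11} + \frac{331}{9} = - \frac{601006}{99}$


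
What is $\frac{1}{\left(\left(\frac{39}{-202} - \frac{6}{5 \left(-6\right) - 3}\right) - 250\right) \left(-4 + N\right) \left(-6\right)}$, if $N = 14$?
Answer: $\frac{1111}{16665750} \approx 6.6664 \cdot 10^{-5}$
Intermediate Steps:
$\frac{1}{\left(\left(\frac{39}{-202} - \frac{6}{5 \left(-6\right) - 3}\right) - 250\right) \left(-4 + N\right) \left(-6\right)} = \frac{1}{\left(\left(\frac{39}{-202} - \frac{6}{5 \left(-6\right) - 3}\right) - 250\right) \left(-4 + 14\right) \left(-6\right)} = \frac{1}{\left(\left(39 \left(- \frac{1}{202}\right) - \frac{6}{-30 - 3}\right) - 250\right) 10 \left(-6\right)} = \frac{1}{\left(\left(- \frac{39}{202} - \frac{6}{-33}\right) - 250\right) \left(-60\right)} = \frac{1}{\left(\left(- \frac{39}{202} - - \frac{2}{11}\right) - 250\right) \left(-60\right)} = \frac{1}{\left(\left(- \frac{39}{202} + \frac{2}{11}\right) - 250\right) \left(-60\right)} = \frac{1}{\left(- \frac{25}{2222} - 250\right) \left(-60\right)} = \frac{1}{\left(- \frac{555525}{2222}\right) \left(-60\right)} = \frac{1}{\frac{16665750}{1111}} = \frac{1111}{16665750}$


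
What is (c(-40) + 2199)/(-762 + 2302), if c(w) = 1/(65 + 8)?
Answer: 40132/28105 ≈ 1.4279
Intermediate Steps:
c(w) = 1/73
(c(-40) + 2199)/(-762 + 2302) = (1/73 + 2199)/(-762 + 2302) = (160528/73)/1540 = (160528/73)*(1/1540) = 40132/28105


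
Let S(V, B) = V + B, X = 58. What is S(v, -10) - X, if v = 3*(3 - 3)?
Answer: -68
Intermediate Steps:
v = 0 (v = 3*0 = 0)
S(V, B) = B + V
S(v, -10) - X = (-10 + 0) - 1*58 = -10 - 58 = -68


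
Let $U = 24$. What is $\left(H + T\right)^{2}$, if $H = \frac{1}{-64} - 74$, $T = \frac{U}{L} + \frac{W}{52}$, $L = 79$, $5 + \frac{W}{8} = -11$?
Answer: $\frac{25067275198729}{4320169984} \approx 5802.4$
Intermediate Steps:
$W = -128$ ($W = -40 + 8 \left(-11\right) = -40 - 88 = -128$)
$T = - \frac{2216}{1027}$ ($T = \frac{24}{79} - \frac{128}{52} = 24 \cdot \frac{1}{79} - \frac{32}{13} = \frac{24}{79} - \frac{32}{13} = - \frac{2216}{1027} \approx -2.1577$)
$H = - \frac{4737}{64}$ ($H = - \frac{1}{64} - 74 = - \frac{4737}{64} \approx -74.016$)
$\left(H + T\right)^{2} = \left(- \frac{4737}{64} - \frac{2216}{1027}\right)^{2} = \left(- \frac{5006723}{65728}\right)^{2} = \frac{25067275198729}{4320169984}$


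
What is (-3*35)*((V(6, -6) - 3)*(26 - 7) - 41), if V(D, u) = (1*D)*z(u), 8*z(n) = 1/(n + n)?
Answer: 166635/16 ≈ 10415.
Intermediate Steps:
z(n) = 1/(16*n) (z(n) = 1/(8*(n + n)) = 1/(8*((2*n))) = (1/(2*n))/8 = 1/(16*n))
V(D, u) = D/(16*u) (V(D, u) = (1*D)*(1/(16*u)) = D*(1/(16*u)) = D/(16*u))
(-3*35)*((V(6, -6) - 3)*(26 - 7) - 41) = (-3*35)*(((1/16)*6/(-6) - 3)*(26 - 7) - 41) = -105*(((1/16)*6*(-1/6) - 3)*19 - 41) = -105*((-1/16 - 3)*19 - 41) = -105*(-49/16*19 - 41) = -105*(-931/16 - 41) = -105*(-1587/16) = 166635/16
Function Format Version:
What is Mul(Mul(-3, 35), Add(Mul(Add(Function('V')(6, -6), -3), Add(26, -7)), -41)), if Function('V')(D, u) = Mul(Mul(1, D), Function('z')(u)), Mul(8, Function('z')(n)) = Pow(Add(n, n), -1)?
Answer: Rational(166635, 16) ≈ 10415.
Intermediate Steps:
Function('z')(n) = Mul(Rational(1, 16), Pow(n, -1)) (Function('z')(n) = Mul(Rational(1, 8), Pow(Add(n, n), -1)) = Mul(Rational(1, 8), Pow(Mul(2, n), -1)) = Mul(Rational(1, 8), Mul(Rational(1, 2), Pow(n, -1))) = Mul(Rational(1, 16), Pow(n, -1)))
Function('V')(D, u) = Mul(Rational(1, 16), D, Pow(u, -1)) (Function('V')(D, u) = Mul(Mul(1, D), Mul(Rational(1, 16), Pow(u, -1))) = Mul(D, Mul(Rational(1, 16), Pow(u, -1))) = Mul(Rational(1, 16), D, Pow(u, -1)))
Mul(Mul(-3, 35), Add(Mul(Add(Function('V')(6, -6), -3), Add(26, -7)), -41)) = Mul(Mul(-3, 35), Add(Mul(Add(Mul(Rational(1, 16), 6, Pow(-6, -1)), -3), Add(26, -7)), -41)) = Mul(-105, Add(Mul(Add(Mul(Rational(1, 16), 6, Rational(-1, 6)), -3), 19), -41)) = Mul(-105, Add(Mul(Add(Rational(-1, 16), -3), 19), -41)) = Mul(-105, Add(Mul(Rational(-49, 16), 19), -41)) = Mul(-105, Add(Rational(-931, 16), -41)) = Mul(-105, Rational(-1587, 16)) = Rational(166635, 16)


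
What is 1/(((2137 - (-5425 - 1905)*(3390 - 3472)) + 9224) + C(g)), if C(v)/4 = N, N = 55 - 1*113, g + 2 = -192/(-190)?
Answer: -1/589931 ≈ -1.6951e-6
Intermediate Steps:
g = -94/95 (g = -2 - 192/(-190) = -2 - 192*(-1/190) = -2 + 96/95 = -94/95 ≈ -0.98947)
N = -58 (N = 55 - 113 = -58)
C(v) = -232 (C(v) = 4*(-58) = -232)
1/(((2137 - (-5425 - 1905)*(3390 - 3472)) + 9224) + C(g)) = 1/(((2137 - (-5425 - 1905)*(3390 - 3472)) + 9224) - 232) = 1/(((2137 - (-7330)*(-82)) + 9224) - 232) = 1/(((2137 - 1*601060) + 9224) - 232) = 1/(((2137 - 601060) + 9224) - 232) = 1/((-598923 + 9224) - 232) = 1/(-589699 - 232) = 1/(-589931) = -1/589931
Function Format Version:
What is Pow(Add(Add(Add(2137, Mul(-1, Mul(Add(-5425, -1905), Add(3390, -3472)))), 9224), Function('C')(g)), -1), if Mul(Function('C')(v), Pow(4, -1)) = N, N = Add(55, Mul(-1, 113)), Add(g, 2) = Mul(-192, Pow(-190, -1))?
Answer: Rational(-1, 589931) ≈ -1.6951e-6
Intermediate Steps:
g = Rational(-94, 95) (g = Add(-2, Mul(-192, Pow(-190, -1))) = Add(-2, Mul(-192, Rational(-1, 190))) = Add(-2, Rational(96, 95)) = Rational(-94, 95) ≈ -0.98947)
N = -58 (N = Add(55, -113) = -58)
Function('C')(v) = -232 (Function('C')(v) = Mul(4, -58) = -232)
Pow(Add(Add(Add(2137, Mul(-1, Mul(Add(-5425, -1905), Add(3390, -3472)))), 9224), Function('C')(g)), -1) = Pow(Add(Add(Add(2137, Mul(-1, Mul(Add(-5425, -1905), Add(3390, -3472)))), 9224), -232), -1) = Pow(Add(Add(Add(2137, Mul(-1, Mul(-7330, -82))), 9224), -232), -1) = Pow(Add(Add(Add(2137, Mul(-1, 601060)), 9224), -232), -1) = Pow(Add(Add(Add(2137, -601060), 9224), -232), -1) = Pow(Add(Add(-598923, 9224), -232), -1) = Pow(Add(-589699, -232), -1) = Pow(-589931, -1) = Rational(-1, 589931)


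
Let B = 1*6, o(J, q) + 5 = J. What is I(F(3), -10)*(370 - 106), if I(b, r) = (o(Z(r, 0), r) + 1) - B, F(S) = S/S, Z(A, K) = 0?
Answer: -2640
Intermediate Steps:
o(J, q) = -5 + J
B = 6
F(S) = 1
I(b, r) = -10 (I(b, r) = ((-5 + 0) + 1) - 1*6 = (-5 + 1) - 6 = -4 - 6 = -10)
I(F(3), -10)*(370 - 106) = -10*(370 - 106) = -10*264 = -2640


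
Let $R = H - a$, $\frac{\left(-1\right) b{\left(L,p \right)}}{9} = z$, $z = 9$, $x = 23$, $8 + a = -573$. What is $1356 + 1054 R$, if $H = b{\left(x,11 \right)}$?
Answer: $528356$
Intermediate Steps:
$a = -581$ ($a = -8 - 573 = -581$)
$b{\left(L,p \right)} = -81$ ($b{\left(L,p \right)} = \left(-9\right) 9 = -81$)
$H = -81$
$R = 500$ ($R = -81 - -581 = -81 + 581 = 500$)
$1356 + 1054 R = 1356 + 1054 \cdot 500 = 1356 + 527000 = 528356$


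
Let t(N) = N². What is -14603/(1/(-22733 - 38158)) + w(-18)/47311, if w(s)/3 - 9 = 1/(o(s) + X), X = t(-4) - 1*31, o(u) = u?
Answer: 462753811486229/520421 ≈ 8.8919e+8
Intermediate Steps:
X = -15 (X = (-4)² - 1*31 = 16 - 31 = -15)
w(s) = 27 + 3/(-15 + s) (w(s) = 27 + 3/(s - 15) = 27 + 3/(-15 + s))
-14603/(1/(-22733 - 38158)) + w(-18)/47311 = -14603/(1/(-22733 - 38158)) + (3*(-134 + 9*(-18))/(-15 - 18))/47311 = -14603/(1/(-60891)) + (3*(-134 - 162)/(-33))*(1/47311) = -14603/(-1/60891) + (3*(-1/33)*(-296))*(1/47311) = -14603*(-60891) + (296/11)*(1/47311) = 889191273 + 296/520421 = 462753811486229/520421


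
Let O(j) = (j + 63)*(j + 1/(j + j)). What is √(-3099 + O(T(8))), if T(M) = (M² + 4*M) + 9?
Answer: √363545/5 ≈ 120.59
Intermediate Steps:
T(M) = 9 + M² + 4*M
O(j) = (63 + j)*(j + 1/(2*j))
√(-3099 + O(T(8))) = √(-3099 + (½ + (9 + 8² + 4*8)² + 63*(9 + 8² + 4*8) + 63/(2*(9 + 8² + 4*8)))) = √(-3099 + (½ + (9 + 64 + 32)² + 63*(9 + 64 + 32) + 63/(2*(9 + 64 + 32)))) = √(-3099 + (½ + 105² + 63*105 + (63/2)/105)) = √(-3099 + (½ + 11025 + 6615 + (63/2)*(1/105))) = √(-3099 + (½ + 11025 + 6615 + 3/10)) = √(-3099 + 88204/5) = √(72709/5) = √363545/5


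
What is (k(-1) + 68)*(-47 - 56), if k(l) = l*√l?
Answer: -7004 + 103*I ≈ -7004.0 + 103.0*I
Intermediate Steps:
k(l) = l^(3/2)
(k(-1) + 68)*(-47 - 56) = ((-1)^(3/2) + 68)*(-47 - 56) = (-I + 68)*(-103) = (68 - I)*(-103) = -7004 + 103*I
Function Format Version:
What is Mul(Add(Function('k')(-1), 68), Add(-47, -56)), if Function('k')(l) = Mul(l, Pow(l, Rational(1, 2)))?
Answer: Add(-7004, Mul(103, I)) ≈ Add(-7004.0, Mul(103.00, I))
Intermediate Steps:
Function('k')(l) = Pow(l, Rational(3, 2))
Mul(Add(Function('k')(-1), 68), Add(-47, -56)) = Mul(Add(Pow(-1, Rational(3, 2)), 68), Add(-47, -56)) = Mul(Add(Mul(-1, I), 68), -103) = Mul(Add(68, Mul(-1, I)), -103) = Add(-7004, Mul(103, I))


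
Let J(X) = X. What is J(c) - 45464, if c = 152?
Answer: -45312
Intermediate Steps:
J(c) - 45464 = 152 - 45464 = -45312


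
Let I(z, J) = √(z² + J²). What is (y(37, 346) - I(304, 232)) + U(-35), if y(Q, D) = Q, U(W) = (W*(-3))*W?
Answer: -3638 - 8*√2285 ≈ -4020.4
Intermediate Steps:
I(z, J) = √(J² + z²)
U(W) = -3*W² (U(W) = (-3*W)*W = -3*W²)
(y(37, 346) - I(304, 232)) + U(-35) = (37 - √(232² + 304²)) - 3*(-35)² = (37 - √(53824 + 92416)) - 3*1225 = (37 - √146240) - 3675 = (37 - 8*√2285) - 3675 = -3638 - 8*√2285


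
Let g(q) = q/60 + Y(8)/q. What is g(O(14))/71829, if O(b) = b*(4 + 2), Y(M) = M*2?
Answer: 167/7542045 ≈ 2.2143e-5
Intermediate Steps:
Y(M) = 2*M
O(b) = 6*b (O(b) = b*6 = 6*b)
g(q) = 16/q + q/60 (g(q) = q/60 + (2*8)/q = q*(1/60) + 16/q = q/60 + 16/q = 16/q + q/60)
g(O(14))/71829 = (16/((6*14)) + (6*14)/60)/71829 = (16/84 + (1/60)*84)*(1/71829) = (16*(1/84) + 7/5)*(1/71829) = (4/21 + 7/5)*(1/71829) = (167/105)*(1/71829) = 167/7542045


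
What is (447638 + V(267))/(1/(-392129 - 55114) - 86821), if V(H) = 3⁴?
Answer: -200239188717/38830084504 ≈ -5.1568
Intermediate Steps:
V(H) = 81
(447638 + V(267))/(1/(-392129 - 55114) - 86821) = (447638 + 81)/(1/(-392129 - 55114) - 86821) = 447719/(1/(-447243) - 86821) = 447719/(-1/447243 - 86821) = 447719/(-38830084504/447243) = 447719*(-447243/38830084504) = -200239188717/38830084504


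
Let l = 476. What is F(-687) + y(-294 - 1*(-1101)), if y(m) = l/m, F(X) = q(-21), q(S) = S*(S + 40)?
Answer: -321517/807 ≈ -398.41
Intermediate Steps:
q(S) = S*(40 + S)
F(X) = -399 (F(X) = -21*(40 - 21) = -21*19 = -399)
y(m) = 476/m
F(-687) + y(-294 - 1*(-1101)) = -399 + 476/(-294 - 1*(-1101)) = -399 + 476/(-294 + 1101) = -399 + 476/807 = -321517/807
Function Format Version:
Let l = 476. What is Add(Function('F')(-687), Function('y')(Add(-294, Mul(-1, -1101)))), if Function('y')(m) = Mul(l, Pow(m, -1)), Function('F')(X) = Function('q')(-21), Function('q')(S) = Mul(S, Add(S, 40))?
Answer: Rational(-321517, 807) ≈ -398.41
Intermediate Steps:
Function('q')(S) = Mul(S, Add(40, S))
Function('F')(X) = -399 (Function('F')(X) = Mul(-21, Add(40, -21)) = Mul(-21, 19) = -399)
Function('y')(m) = Mul(476, Pow(m, -1))
Add(Function('F')(-687), Function('y')(Add(-294, Mul(-1, -1101)))) = Add(-399, Mul(476, Pow(Add(-294, Mul(-1, -1101)), -1))) = Add(-399, Mul(476, Pow(Add(-294, 1101), -1))) = Add(-399, Mul(476, Pow(807, -1))) = Add(-399, Mul(476, Rational(1, 807))) = Add(-399, Rational(476, 807)) = Rational(-321517, 807)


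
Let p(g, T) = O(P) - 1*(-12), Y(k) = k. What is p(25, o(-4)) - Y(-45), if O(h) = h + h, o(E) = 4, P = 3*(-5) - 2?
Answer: 23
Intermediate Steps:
P = -17 (P = -15 - 2 = -17)
O(h) = 2*h
p(g, T) = -22 (p(g, T) = 2*(-17) - 1*(-12) = -34 + 12 = -22)
p(25, o(-4)) - Y(-45) = -22 - 1*(-45) = -22 + 45 = 23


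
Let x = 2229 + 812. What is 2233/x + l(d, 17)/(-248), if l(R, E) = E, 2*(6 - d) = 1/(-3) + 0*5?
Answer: 502087/754168 ≈ 0.66575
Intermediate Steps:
d = 37/6 (d = 6 - (1/(-3) + 0*5)/2 = 6 - (-⅓ + 0)/2 = 6 - ½*(-⅓) = 6 + ⅙ = 37/6 ≈ 6.1667)
x = 3041
2233/x + l(d, 17)/(-248) = 2233/3041 + 17/(-248) = 2233*(1/3041) + 17*(-1/248) = 2233/3041 - 17/248 = 502087/754168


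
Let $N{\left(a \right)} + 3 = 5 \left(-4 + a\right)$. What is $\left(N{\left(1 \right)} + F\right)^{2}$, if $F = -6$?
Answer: $576$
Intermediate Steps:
$N{\left(a \right)} = -23 + 5 a$ ($N{\left(a \right)} = -3 + 5 \left(-4 + a\right) = -3 + \left(-20 + 5 a\right) = -23 + 5 a$)
$\left(N{\left(1 \right)} + F\right)^{2} = \left(\left(-23 + 5 \cdot 1\right) - 6\right)^{2} = \left(\left(-23 + 5\right) - 6\right)^{2} = \left(-18 - 6\right)^{2} = \left(-24\right)^{2} = 576$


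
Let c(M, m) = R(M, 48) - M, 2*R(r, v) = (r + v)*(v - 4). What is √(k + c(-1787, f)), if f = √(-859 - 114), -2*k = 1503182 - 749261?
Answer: I*√1653726/2 ≈ 642.99*I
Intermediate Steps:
k = -753921/2 (k = -(1503182 - 749261)/2 = -½*753921 = -753921/2 ≈ -3.7696e+5)
f = I*√973 (f = √(-973) = I*√973 ≈ 31.193*I)
R(r, v) = (-4 + v)*(r + v)/2 (R(r, v) = ((r + v)*(v - 4))/2 = ((r + v)*(-4 + v))/2 = ((-4 + v)*(r + v))/2 = (-4 + v)*(r + v)/2)
c(M, m) = 1056 + 21*M (c(M, m) = ((½)*48² - 2*M - 2*48 + (½)*M*48) - M = ((½)*2304 - 2*M - 96 + 24*M) - M = (1152 - 2*M - 96 + 24*M) - M = (1056 + 22*M) - M = 1056 + 21*M)
√(k + c(-1787, f)) = √(-753921/2 + (1056 + 21*(-1787))) = √(-753921/2 + (1056 - 37527)) = √(-753921/2 - 36471) = √(-826863/2) = I*√1653726/2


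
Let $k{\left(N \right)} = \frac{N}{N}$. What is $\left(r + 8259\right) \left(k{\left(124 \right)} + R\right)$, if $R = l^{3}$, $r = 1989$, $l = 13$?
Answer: $22525104$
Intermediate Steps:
$k{\left(N \right)} = 1$
$R = 2197$ ($R = 13^{3} = 2197$)
$\left(r + 8259\right) \left(k{\left(124 \right)} + R\right) = \left(1989 + 8259\right) \left(1 + 2197\right) = 10248 \cdot 2198 = 22525104$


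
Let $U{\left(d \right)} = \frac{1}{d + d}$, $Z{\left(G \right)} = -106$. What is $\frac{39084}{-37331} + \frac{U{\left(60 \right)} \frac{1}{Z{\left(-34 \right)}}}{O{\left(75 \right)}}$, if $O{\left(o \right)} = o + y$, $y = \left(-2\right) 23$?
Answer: $- \frac{14417343251}{13770659280} \approx -1.047$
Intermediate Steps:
$y = -46$
$O{\left(o \right)} = -46 + o$ ($O{\left(o \right)} = o - 46 = -46 + o$)
$U{\left(d \right)} = \frac{1}{2 d}$
$\frac{39084}{-37331} + \frac{U{\left(60 \right)} \frac{1}{Z{\left(-34 \right)}}}{O{\left(75 \right)}} = \frac{39084}{-37331} + \frac{\frac{1}{2 \cdot 60} \frac{1}{-106}}{-46 + 75} = 39084 \left(- \frac{1}{37331}\right) + \frac{\frac{1}{2} \cdot \frac{1}{60} \left(- \frac{1}{106}\right)}{29} = - \frac{39084}{37331} + \frac{1}{120} \left(- \frac{1}{106}\right) \frac{1}{29} = - \frac{39084}{37331} - \frac{1}{368880} = - \frac{14417343251}{13770659280}$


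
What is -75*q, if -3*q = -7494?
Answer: -187350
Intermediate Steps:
q = 2498 (q = -⅓*(-7494) = 2498)
-75*q = -75*2498 = -187350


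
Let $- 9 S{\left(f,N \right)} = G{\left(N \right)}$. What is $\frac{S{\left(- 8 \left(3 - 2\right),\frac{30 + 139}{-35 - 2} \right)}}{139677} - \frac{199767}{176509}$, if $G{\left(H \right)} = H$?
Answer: $- \frac{9291620971226}{8209864448469} \approx -1.1318$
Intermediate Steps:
$S{\left(f,N \right)} = - \frac{N}{9}$
$\frac{S{\left(- 8 \left(3 - 2\right),\frac{30 + 139}{-35 - 2} \right)}}{139677} - \frac{199767}{176509} = \frac{\left(- \frac{1}{9}\right) \frac{30 + 139}{-35 - 2}}{139677} - \frac{199767}{176509} = - \frac{169 \frac{1}{-37}}{9} \cdot \frac{1}{139677} - \frac{199767}{176509} = - \frac{169 \left(- \frac{1}{37}\right)}{9} \cdot \frac{1}{139677} - \frac{199767}{176509} = \left(- \frac{1}{9}\right) \left(- \frac{169}{37}\right) \frac{1}{139677} - \frac{199767}{176509} = \frac{169}{333} \cdot \frac{1}{139677} - \frac{199767}{176509} = \frac{169}{46512441} - \frac{199767}{176509} = - \frac{9291620971226}{8209864448469}$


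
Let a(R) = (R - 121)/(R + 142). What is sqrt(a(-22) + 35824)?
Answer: sqrt(128962110)/60 ≈ 189.27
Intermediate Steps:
a(R) = (-121 + R)/(142 + R)
sqrt(a(-22) + 35824) = sqrt((-121 - 22)/(142 - 22) + 35824) = sqrt(-143/120 + 35824) = sqrt(4298737/120) = sqrt(128962110)/60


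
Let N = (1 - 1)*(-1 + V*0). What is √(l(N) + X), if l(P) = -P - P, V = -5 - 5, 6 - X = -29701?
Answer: √29707 ≈ 172.36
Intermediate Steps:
X = 29707 (X = 6 - 1*(-29701) = 6 + 29701 = 29707)
V = -10
N = 0 (N = (1 - 1)*(-1 - 10*0) = 0*(-1 + 0) = 0*(-1) = 0)
l(P) = -2*P
√(l(N) + X) = √(-2*0 + 29707) = √(0 + 29707) = √29707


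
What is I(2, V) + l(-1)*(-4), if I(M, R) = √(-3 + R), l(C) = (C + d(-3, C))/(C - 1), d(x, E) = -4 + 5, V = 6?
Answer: √3 ≈ 1.7320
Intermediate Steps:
d(x, E) = 1
l(C) = (1 + C)/(-1 + C) (l(C) = (C + 1)/(C - 1) = (1 + C)/(-1 + C))
I(2, V) + l(-1)*(-4) = √(-3 + 6) + ((1 - 1)/(-1 - 1))*(-4) = √3 + (0/(-2))*(-4) = √3 - ½*0*(-4) = √3 + 0*(-4) = √3 + 0 = √3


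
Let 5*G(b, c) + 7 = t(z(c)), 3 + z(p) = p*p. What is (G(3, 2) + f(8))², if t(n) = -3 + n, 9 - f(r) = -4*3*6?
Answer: 156816/25 ≈ 6272.6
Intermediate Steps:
f(r) = 81 (f(r) = 9 - (-4*3)*6 = 9 - (-12)*6 = 9 - 1*(-72) = 9 + 72 = 81)
z(p) = -3 + p² (z(p) = -3 + p*p = -3 + p²)
G(b, c) = -13/5 + c²/5 (G(b, c) = -7/5 + (-3 + (-3 + c²))/5 = -7/5 + (-6 + c²)/5 = -7/5 + (-6/5 + c²/5) = -13/5 + c²/5)
(G(3, 2) + f(8))² = ((-13/5 + (⅕)*2²) + 81)² = ((-13/5 + (⅕)*4) + 81)² = ((-13/5 + ⅘) + 81)² = (-9/5 + 81)² = (396/5)² = 156816/25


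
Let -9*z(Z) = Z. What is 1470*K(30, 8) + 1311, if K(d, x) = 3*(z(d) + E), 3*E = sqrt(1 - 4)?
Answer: -13389 + 1470*I*sqrt(3) ≈ -13389.0 + 2546.1*I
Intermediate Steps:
z(Z) = -Z/9
E = I*sqrt(3)/3 (E = sqrt(1 - 4)/3 = sqrt(-3)/3 = (I*sqrt(3))/3 = I*sqrt(3)/3 ≈ 0.57735*I)
K(d, x) = -d/3 + I*sqrt(3) (K(d, x) = 3*(-d/9 + I*sqrt(3)/3) = -d/3 + I*sqrt(3))
1470*K(30, 8) + 1311 = 1470*(-1/3*30 + I*sqrt(3)) + 1311 = 1470*(-10 + I*sqrt(3)) + 1311 = (-14700 + 1470*I*sqrt(3)) + 1311 = -13389 + 1470*I*sqrt(3)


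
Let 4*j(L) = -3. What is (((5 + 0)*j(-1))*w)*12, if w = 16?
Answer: -720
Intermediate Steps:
j(L) = -¾ (j(L) = (¼)*(-3) = -¾)
(((5 + 0)*j(-1))*w)*12 = (((5 + 0)*(-¾))*16)*12 = ((5*(-¾))*16)*12 = -15/4*16*12 = -60*12 = -720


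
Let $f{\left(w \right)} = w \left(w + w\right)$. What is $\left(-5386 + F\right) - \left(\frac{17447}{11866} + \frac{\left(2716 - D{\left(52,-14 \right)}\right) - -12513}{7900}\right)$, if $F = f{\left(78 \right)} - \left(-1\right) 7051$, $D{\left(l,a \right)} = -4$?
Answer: $\frac{648203100061}{46870700} \approx 13830.0$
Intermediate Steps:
$f{\left(w \right)} = 2 w^{2}$ ($f{\left(w \right)} = w 2 w = 2 w^{2}$)
$F = 19219$ ($F = 2 \cdot 78^{2} - \left(-1\right) 7051 = 2 \cdot 6084 - -7051 = 12168 + 7051 = 19219$)
$\left(-5386 + F\right) - \left(\frac{17447}{11866} + \frac{\left(2716 - D{\left(52,-14 \right)}\right) - -12513}{7900}\right) = \left(-5386 + 19219\right) - \left(\frac{17447}{11866} + \frac{\left(2716 - -4\right) - -12513}{7900}\right) = 13833 - \left(17447 \cdot \frac{1}{11866} + \left(\left(2716 + 4\right) + 12513\right) \frac{1}{7900}\right) = 13833 - \left(\frac{17447}{11866} + \left(2720 + 12513\right) \frac{1}{7900}\right) = 13833 - \left(\frac{17447}{11866} + 15233 \cdot \frac{1}{7900}\right) = 13833 - \left(\frac{17447}{11866} + \frac{15233}{7900}\right) = 13833 - \frac{159293039}{46870700} = \frac{648203100061}{46870700}$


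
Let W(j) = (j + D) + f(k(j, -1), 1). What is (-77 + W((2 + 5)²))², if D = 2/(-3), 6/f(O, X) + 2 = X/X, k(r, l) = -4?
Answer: 10816/9 ≈ 1201.8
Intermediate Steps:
f(O, X) = -6 (f(O, X) = 6/(-2 + X/X) = 6/(-2 + 1) = 6/(-1) = 6*(-1) = -6)
D = -⅔ (D = 2*(-⅓) = -⅔ ≈ -0.66667)
W(j) = -20/3 + j (W(j) = (j - ⅔) - 6 = (-⅔ + j) - 6 = -20/3 + j)
(-77 + W((2 + 5)²))² = (-77 + (-20/3 + (2 + 5)²))² = (-77 + (-20/3 + 7²))² = (-77 + (-20/3 + 49))² = (-77 + 127/3)² = (-104/3)² = 10816/9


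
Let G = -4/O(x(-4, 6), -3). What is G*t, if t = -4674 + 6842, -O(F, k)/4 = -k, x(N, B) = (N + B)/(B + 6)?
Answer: 2168/3 ≈ 722.67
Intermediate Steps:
x(N, B) = (B + N)/(6 + B)
O(F, k) = 4*k (O(F, k) = -(-4)*k = 4*k)
t = 2168
G = ⅓ (G = -4/(4*(-3)) = -4/(-12) = -4*(-1/12) = ⅓ ≈ 0.33333)
G*t = (⅓)*2168 = 2168/3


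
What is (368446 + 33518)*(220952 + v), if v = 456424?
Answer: 272280766464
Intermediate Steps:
(368446 + 33518)*(220952 + v) = (368446 + 33518)*(220952 + 456424) = 401964*677376 = 272280766464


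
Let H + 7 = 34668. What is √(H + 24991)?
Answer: 6*√1657 ≈ 244.24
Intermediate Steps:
H = 34661 (H = -7 + 34668 = 34661)
√(H + 24991) = √(34661 + 24991) = √59652 = 6*√1657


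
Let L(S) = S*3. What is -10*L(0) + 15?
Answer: 15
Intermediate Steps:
L(S) = 3*S
-10*L(0) + 15 = -30*0 + 15 = -10*0 + 15 = 0 + 15 = 15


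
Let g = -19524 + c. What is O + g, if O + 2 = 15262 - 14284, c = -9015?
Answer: -27563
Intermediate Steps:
O = 976 (O = -2 + (15262 - 14284) = -2 + 978 = 976)
g = -28539 (g = -19524 - 9015 = -28539)
O + g = 976 - 28539 = -27563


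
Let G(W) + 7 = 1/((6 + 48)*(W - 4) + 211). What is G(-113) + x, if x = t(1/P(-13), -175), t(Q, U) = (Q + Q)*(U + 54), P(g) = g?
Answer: 922144/79391 ≈ 11.615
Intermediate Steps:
G(W) = -7 + 1/(-5 + 54*W) (G(W) = -7 + 1/((6 + 48)*(W - 4) + 211) = -7 + 1/(54*(-4 + W) + 211) = -7 + 1/((-216 + 54*W) + 211) = -7 + 1/(-5 + 54*W))
t(Q, U) = 2*Q*(54 + U) (t(Q, U) = (2*Q)*(54 + U) = 2*Q*(54 + U))
x = 242/13 (x = 2*(54 - 175)/(-13) = 2*(-1/13)*(-121) = 242/13 ≈ 18.615)
G(-113) + x = 18*(2 - 21*(-113))/(-5 + 54*(-113)) + 242/13 = 18*(2 + 2373)/(-5 - 6102) + 242/13 = 18*2375/(-6107) + 242/13 = 18*(-1/6107)*2375 + 242/13 = -42750/6107 + 242/13 = 922144/79391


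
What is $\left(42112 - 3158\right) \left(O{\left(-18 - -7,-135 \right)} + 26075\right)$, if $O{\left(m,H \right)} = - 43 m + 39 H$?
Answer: $829057982$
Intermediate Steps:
$\left(42112 - 3158\right) \left(O{\left(-18 - -7,-135 \right)} + 26075\right) = \left(42112 - 3158\right) \left(\left(- 43 \left(-18 - -7\right) + 39 \left(-135\right)\right) + 26075\right) = 38954 \left(\left(- 43 \left(-18 + 7\right) - 5265\right) + 26075\right) = 38954 \left(\left(\left(-43\right) \left(-11\right) - 5265\right) + 26075\right) = 38954 \left(\left(473 - 5265\right) + 26075\right) = 38954 \left(-4792 + 26075\right) = 38954 \cdot 21283 = 829057982$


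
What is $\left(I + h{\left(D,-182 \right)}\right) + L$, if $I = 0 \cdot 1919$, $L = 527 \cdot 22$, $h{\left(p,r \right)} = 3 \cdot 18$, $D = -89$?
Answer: $11648$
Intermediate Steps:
$h{\left(p,r \right)} = 54$
$L = 11594$
$I = 0$
$\left(I + h{\left(D,-182 \right)}\right) + L = \left(0 + 54\right) + 11594 = 54 + 11594 = 11648$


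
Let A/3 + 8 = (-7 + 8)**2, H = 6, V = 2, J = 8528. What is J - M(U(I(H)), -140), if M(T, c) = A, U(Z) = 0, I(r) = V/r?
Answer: 8549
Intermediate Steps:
I(r) = 2/r
A = -21 (A = -24 + 3*(-7 + 8)**2 = -24 + 3*1**2 = -24 + 3*1 = -24 + 3 = -21)
M(T, c) = -21
J - M(U(I(H)), -140) = 8528 - 1*(-21) = 8528 + 21 = 8549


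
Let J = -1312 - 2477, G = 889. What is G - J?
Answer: 4678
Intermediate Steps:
J = -3789
G - J = 889 - 1*(-3789) = 889 + 3789 = 4678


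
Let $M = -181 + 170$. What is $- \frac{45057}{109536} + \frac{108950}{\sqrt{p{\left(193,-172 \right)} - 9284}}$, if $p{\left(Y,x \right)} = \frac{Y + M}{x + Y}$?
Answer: $- \frac{15019}{36512} - \frac{54475 i \sqrt{83478}}{13913} \approx -0.41134 - 1131.3 i$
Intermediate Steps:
$M = -11$
$p{\left(Y,x \right)} = \frac{-11 + Y}{Y + x}$ ($p{\left(Y,x \right)} = \frac{Y - 11}{x + Y} = \frac{-11 + Y}{Y + x}$)
$- \frac{45057}{109536} + \frac{108950}{\sqrt{p{\left(193,-172 \right)} - 9284}} = - \frac{45057}{109536} + \frac{108950}{\sqrt{\frac{-11 + 193}{193 - 172} - 9284}} = \left(-45057\right) \frac{1}{109536} + \frac{108950}{\sqrt{\frac{1}{21} \cdot 182 - 9284}} = - \frac{15019}{36512} + \frac{108950}{\sqrt{\frac{1}{21} \cdot 182 - 9284}} = - \frac{15019}{36512} + \frac{108950}{\sqrt{\frac{26}{3} - 9284}} = - \frac{15019}{36512} + \frac{108950}{\sqrt{- \frac{27826}{3}}} = - \frac{15019}{36512} + \frac{108950}{\frac{1}{3} i \sqrt{83478}} = - \frac{15019}{36512} + 108950 \left(- \frac{i \sqrt{83478}}{27826}\right) = - \frac{15019}{36512} - \frac{54475 i \sqrt{83478}}{13913}$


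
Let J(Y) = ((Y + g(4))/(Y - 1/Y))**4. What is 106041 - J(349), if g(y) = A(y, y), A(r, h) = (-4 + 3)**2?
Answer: 1555201432343855/14666178816 ≈ 1.0604e+5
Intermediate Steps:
A(r, h) = 1 (A(r, h) = (-1)**2 = 1)
g(y) = 1
J(Y) = (1 + Y)**4/(Y - 1/Y)**4 (J(Y) = ((Y + 1)/(Y - 1/Y))**4 = ((1 + Y)/(Y - 1/Y))**4 = (1 + Y)**4/(Y - 1/Y)**4)
106041 - J(349) = 106041 - 349**4*(1 + 349)**4/(-1 + 349**2)**4 = 106041 - 14835483601*350**4/(-1 + 121801)**4 = 106041 - 14835483601*15006250000/121800**4 = 106041 - 14835483601*15006250000/220084345857600000000 = 106041 - 1*14835483601/14666178816 = 106041 - 14835483601/14666178816 = 1555201432343855/14666178816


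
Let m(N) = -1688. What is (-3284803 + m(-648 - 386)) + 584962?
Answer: -2701529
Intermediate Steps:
(-3284803 + m(-648 - 386)) + 584962 = (-3284803 - 1688) + 584962 = -3286491 + 584962 = -2701529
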